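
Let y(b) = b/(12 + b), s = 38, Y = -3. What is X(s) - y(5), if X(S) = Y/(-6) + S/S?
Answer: 41/34 ≈ 1.2059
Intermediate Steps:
X(S) = 3/2 (X(S) = -3/(-6) + S/S = -3*(-1/6) + 1 = 1/2 + 1 = 3/2)
X(s) - y(5) = 3/2 - 5/(12 + 5) = 3/2 - 5/17 = 41/34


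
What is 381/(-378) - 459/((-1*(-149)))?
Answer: -76757/18774 ≈ -4.0885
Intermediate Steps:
381/(-378) - 459/((-1*(-149))) = 381*(-1/378) - 459/149 = -127/126 - 459*1/149 = -127/126 - 459/149 = -76757/18774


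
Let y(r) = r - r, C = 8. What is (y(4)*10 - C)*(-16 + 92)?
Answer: -608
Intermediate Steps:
y(r) = 0
(y(4)*10 - C)*(-16 + 92) = (0*10 - 1*8)*(-16 + 92) = (0 - 8)*76 = -8*76 = -608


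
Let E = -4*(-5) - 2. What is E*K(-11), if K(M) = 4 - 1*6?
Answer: -36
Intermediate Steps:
K(M) = -2 (K(M) = 4 - 6 = -2)
E = 18 (E = 20 - 2 = 18)
E*K(-11) = 18*(-2) = -36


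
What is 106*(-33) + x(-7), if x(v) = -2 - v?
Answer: -3493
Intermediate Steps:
106*(-33) + x(-7) = 106*(-33) + (-2 - 1*(-7)) = -3498 + (-2 + 7) = -3498 + 5 = -3493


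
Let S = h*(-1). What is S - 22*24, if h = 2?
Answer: -530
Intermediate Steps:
S = -2 (S = 2*(-1) = -2)
S - 22*24 = -2 - 22*24 = -2 - 528 = -530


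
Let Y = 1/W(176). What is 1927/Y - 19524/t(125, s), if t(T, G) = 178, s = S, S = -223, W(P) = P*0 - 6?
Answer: -1038780/89 ≈ -11672.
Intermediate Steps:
W(P) = -6 (W(P) = 0 - 6 = -6)
s = -223
Y = -⅙ (Y = 1/(-6) = -⅙ ≈ -0.16667)
1927/Y - 19524/t(125, s) = 1927/(-⅙) - 19524/178 = 1927*(-6) - 19524*1/178 = -11562 - 9762/89 = -1038780/89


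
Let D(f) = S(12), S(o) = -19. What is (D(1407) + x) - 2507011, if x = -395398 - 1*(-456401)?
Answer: -2446027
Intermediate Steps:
D(f) = -19
x = 61003 (x = -395398 + 456401 = 61003)
(D(1407) + x) - 2507011 = (-19 + 61003) - 2507011 = 60984 - 2507011 = -2446027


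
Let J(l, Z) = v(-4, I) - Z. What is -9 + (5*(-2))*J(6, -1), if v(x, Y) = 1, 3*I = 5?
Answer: -29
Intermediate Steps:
I = 5/3 (I = (⅓)*5 = 5/3 ≈ 1.6667)
J(l, Z) = 1 - Z
-9 + (5*(-2))*J(6, -1) = -9 + (5*(-2))*(1 - 1*(-1)) = -9 - 10*(1 + 1) = -9 - 10*2 = -9 - 20 = -29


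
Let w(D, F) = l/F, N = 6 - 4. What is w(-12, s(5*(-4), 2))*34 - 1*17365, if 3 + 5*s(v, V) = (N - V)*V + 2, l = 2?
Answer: -17705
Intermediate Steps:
N = 2
s(v, V) = -⅕ + V*(2 - V)/5 (s(v, V) = -⅗ + ((2 - V)*V + 2)/5 = -⅗ + (V*(2 - V) + 2)/5 = -⅗ + (2 + V*(2 - V))/5 = -⅗ + (⅖ + V*(2 - V)/5) = -⅕ + V*(2 - V)/5)
w(D, F) = 2/F
w(-12, s(5*(-4), 2))*34 - 1*17365 = (2/(-⅕ - ⅕*2² + (⅖)*2))*34 - 1*17365 = (2/(-⅕ - ⅕*4 + ⅘))*34 - 17365 = (2/(-⅕ - ⅘ + ⅘))*34 - 17365 = (2/(-⅕))*34 - 17365 = (2*(-5))*34 - 17365 = -10*34 - 17365 = -340 - 17365 = -17705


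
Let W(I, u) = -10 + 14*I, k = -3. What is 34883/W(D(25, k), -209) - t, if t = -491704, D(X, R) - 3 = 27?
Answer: 201633523/410 ≈ 4.9179e+5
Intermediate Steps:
D(X, R) = 30 (D(X, R) = 3 + 27 = 30)
34883/W(D(25, k), -209) - t = 34883/(-10 + 14*30) - 1*(-491704) = 34883/(-10 + 420) + 491704 = 34883/410 + 491704 = 201633523/410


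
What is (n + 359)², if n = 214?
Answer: 328329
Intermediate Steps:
(n + 359)² = (214 + 359)² = 573² = 328329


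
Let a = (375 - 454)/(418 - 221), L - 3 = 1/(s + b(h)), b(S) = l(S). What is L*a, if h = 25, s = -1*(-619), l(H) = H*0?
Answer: -146782/121943 ≈ -1.2037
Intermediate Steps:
l(H) = 0
s = 619
b(S) = 0
L = 1858/619 (L = 3 + 1/(619 + 0) = 3 + 1/619 = 1858/619 ≈ 3.0016)
a = -79/197 ≈ -0.40102
L*a = (1858/619)*(-79/197) = -146782/121943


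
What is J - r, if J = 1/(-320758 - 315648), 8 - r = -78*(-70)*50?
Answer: 173733746751/636406 ≈ 2.7299e+5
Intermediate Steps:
r = -272992 (r = 8 - (-78*(-70))*50 = 8 - 5460*50 = 8 - 1*273000 = 8 - 273000 = -272992)
J = -1/636406 (J = 1/(-636406) = -1/636406 ≈ -1.5713e-6)
J - r = -1/636406 - 1*(-272992) = -1/636406 + 272992 = 173733746751/636406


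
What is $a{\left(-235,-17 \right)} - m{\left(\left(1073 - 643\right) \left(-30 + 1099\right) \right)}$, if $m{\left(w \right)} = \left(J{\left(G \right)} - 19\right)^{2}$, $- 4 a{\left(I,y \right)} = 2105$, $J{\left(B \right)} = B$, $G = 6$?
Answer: $- \frac{2781}{4} \approx -695.25$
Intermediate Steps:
$a{\left(I,y \right)} = - \frac{2105}{4}$ ($a{\left(I,y \right)} = \left(- \frac{1}{4}\right) 2105 = - \frac{2105}{4}$)
$m{\left(w \right)} = 169$ ($m{\left(w \right)} = \left(6 - 19\right)^{2} = \left(-13\right)^{2} = 169$)
$a{\left(-235,-17 \right)} - m{\left(\left(1073 - 643\right) \left(-30 + 1099\right) \right)} = - \frac{2105}{4} - 169 = - \frac{2781}{4}$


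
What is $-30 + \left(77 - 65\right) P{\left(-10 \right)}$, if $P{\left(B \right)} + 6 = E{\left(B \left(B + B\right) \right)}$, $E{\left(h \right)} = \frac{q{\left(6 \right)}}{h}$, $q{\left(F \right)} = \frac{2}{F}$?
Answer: $- \frac{5099}{50} \approx -101.98$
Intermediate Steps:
$E{\left(h \right)} = \frac{1}{3 h}$ ($E{\left(h \right)} = \frac{2 \cdot \frac{1}{6}}{h} = \frac{1}{3 h}$)
$P{\left(B \right)} = -6 + \frac{1}{6 B^{2}}$ ($P{\left(B \right)} = -6 + \frac{1}{3 B \left(B + B\right)} = -6 + \frac{1}{3 B 2 B} = -6 + \frac{1}{3 \cdot 2 B^{2}} = -6 + \frac{\frac{1}{2} \frac{1}{B^{2}}}{3} = -6 + \frac{1}{6 B^{2}}$)
$-30 + \left(77 - 65\right) P{\left(-10 \right)} = -30 + \left(77 - 65\right) \left(-6 + \frac{1}{6 \cdot 100}\right) = -30 + \left(77 - 65\right) \left(-6 + \frac{1}{6} \cdot \frac{1}{100}\right) = -30 + 12 \left(-6 + \frac{1}{600}\right) = -30 + 12 \left(- \frac{3599}{600}\right) = -30 - \frac{3599}{50} = - \frac{5099}{50}$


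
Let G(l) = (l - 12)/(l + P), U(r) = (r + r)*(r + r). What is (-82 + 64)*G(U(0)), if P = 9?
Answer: 24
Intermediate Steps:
U(r) = 4*r**2 (U(r) = (2*r)*(2*r) = 4*r**2)
G(l) = (-12 + l)/(9 + l) (G(l) = (l - 12)/(l + 9) = (-12 + l)/(9 + l))
(-82 + 64)*G(U(0)) = (-82 + 64)*((-12 + 4*0**2)/(9 + 4*0**2)) = -18*(-12 + 4*0)/(9 + 4*0) = -18*(-12 + 0)/(9 + 0) = -18*(-12)/9 = -2*(-12) = -18*(-4/3) = 24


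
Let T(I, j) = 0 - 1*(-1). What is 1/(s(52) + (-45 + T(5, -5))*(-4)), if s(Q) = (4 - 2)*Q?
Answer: 1/280 ≈ 0.0035714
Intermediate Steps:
s(Q) = 2*Q
T(I, j) = 1 (T(I, j) = 0 + 1 = 1)
1/(s(52) + (-45 + T(5, -5))*(-4)) = 1/(2*52 + (-45 + 1)*(-4)) = 1/(104 - 44*(-4)) = 1/(104 + 176) = 1/280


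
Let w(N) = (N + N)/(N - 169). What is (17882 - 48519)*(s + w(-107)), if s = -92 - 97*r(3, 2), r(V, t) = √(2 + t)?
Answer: 1205902957/138 ≈ 8.7384e+6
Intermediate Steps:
s = -286 (s = -92 - 97*√(2 + 2) = -92 - 97*√4 = -92 - 97*2 = -92 - 194 = -286)
w(N) = 2*N/(-169 + N) (w(N) = (2*N)/(-169 + N) = 2*N/(-169 + N))
(17882 - 48519)*(s + w(-107)) = (17882 - 48519)*(-286 + 2*(-107)/(-169 - 107)) = -30637*(-286 + 2*(-107)/(-276)) = -30637*(-286 + 2*(-107)*(-1/276)) = -30637*(-286 + 107/138) = -30637*(-39361/138) = 1205902957/138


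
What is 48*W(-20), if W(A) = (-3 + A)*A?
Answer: 22080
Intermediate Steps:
W(A) = A*(-3 + A)
48*W(-20) = 48*(-20*(-3 - 20)) = 48*(-20*(-23)) = 48*460 = 22080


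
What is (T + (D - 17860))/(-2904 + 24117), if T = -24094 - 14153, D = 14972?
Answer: -41135/21213 ≈ -1.9391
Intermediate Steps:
T = -38247
(T + (D - 17860))/(-2904 + 24117) = (-38247 + (14972 - 17860))/(-2904 + 24117) = (-38247 - 2888)/21213 = -41135*1/21213 = -41135/21213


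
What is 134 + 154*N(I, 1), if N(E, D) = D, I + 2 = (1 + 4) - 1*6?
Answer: 288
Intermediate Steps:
I = -3 (I = -2 + ((1 + 4) - 1*6) = -2 + (5 - 6) = -2 - 1 = -3)
134 + 154*N(I, 1) = 134 + 154*1 = 134 + 154 = 288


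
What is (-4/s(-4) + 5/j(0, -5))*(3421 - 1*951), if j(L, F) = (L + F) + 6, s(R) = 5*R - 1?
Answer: 269230/21 ≈ 12820.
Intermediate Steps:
s(R) = -1 + 5*R
j(L, F) = 6 + F + L (j(L, F) = (F + L) + 6 = 6 + F + L)
(-4/s(-4) + 5/j(0, -5))*(3421 - 1*951) = (-4/(-1 + 5*(-4)) + 5/(6 - 5 + 0))*(3421 - 1*951) = (-4/(-1 - 20) + 5/1)*(3421 - 951) = (-4/(-21) + 5*1)*2470 = (-4*(-1/21) + 5)*2470 = (4/21 + 5)*2470 = (109/21)*2470 = 269230/21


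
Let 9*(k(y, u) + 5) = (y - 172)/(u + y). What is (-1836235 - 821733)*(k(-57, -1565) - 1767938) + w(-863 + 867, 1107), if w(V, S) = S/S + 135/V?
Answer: 137195971098846721/29196 ≈ 4.6991e+12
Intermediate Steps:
w(V, S) = 1 + 135/V
k(y, u) = -5 + (-172 + y)/(9*(u + y)) (k(y, u) = -5 + ((y - 172)/(u + y))/9 = -5 + ((-172 + y)/(u + y))/9 = -5 + (-172 + y)/(9*(u + y)))
(-1836235 - 821733)*(k(-57, -1565) - 1767938) + w(-863 + 867, 1107) = (-1836235 - 821733)*((-172 - 45*(-1565) - 44*(-57))/(9*(-1565 - 57)) - 1767938) + (135 + (-863 + 867))/(-863 + 867) = -2657968*((⅑)*(-172 + 70425 + 2508)/(-1622) - 1767938) + (135 + 4)/4 = -2657968*((⅑)*(-1/1622)*72761 - 1767938) + (¼)*139 = -2657968*(-72761/14598 - 1767938) + 139/4 = -2657968*(-25808431685/14598) + 139/4 = 34298992774458040/7299 + 139/4 = 137195971098846721/29196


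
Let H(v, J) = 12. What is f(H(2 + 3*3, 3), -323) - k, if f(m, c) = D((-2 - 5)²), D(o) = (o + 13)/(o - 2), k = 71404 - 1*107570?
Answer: 1699864/47 ≈ 36167.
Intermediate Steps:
k = -36166 (k = 71404 - 107570 = -36166)
D(o) = (13 + o)/(-2 + o)
f(m, c) = 62/47 (f(m, c) = (13 + (-2 - 5)²)/(-2 + (-2 - 5)²) = (13 + (-7)²)/(-2 + (-7)²) = (13 + 49)/(-2 + 49) = 62/47)
f(H(2 + 3*3, 3), -323) - k = 62/47 - 1*(-36166) = 62/47 + 36166 = 1699864/47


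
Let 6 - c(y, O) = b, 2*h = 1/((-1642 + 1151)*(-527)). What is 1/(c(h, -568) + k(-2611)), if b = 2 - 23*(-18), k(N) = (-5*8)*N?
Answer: 1/104030 ≈ 9.6126e-6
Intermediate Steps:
k(N) = -40*N
h = 1/517514 (h = (1/((-1642 + 1151)*(-527)))/2 = (-1/527/(-491))/2 = (-1/491*(-1/527))/2 = (½)*(1/258757) = 1/517514 ≈ 1.9323e-6)
b = 416 (b = 2 + 414 = 416)
c(y, O) = -410 (c(y, O) = 6 - 1*416 = 6 - 416 = -410)
1/(c(h, -568) + k(-2611)) = 1/(-410 - 40*(-2611)) = 1/(-410 + 104440) = 1/104030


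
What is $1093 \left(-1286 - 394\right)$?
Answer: $-1836240$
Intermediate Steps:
$1093 \left(-1286 - 394\right) = 1093 \left(-1680\right) = -1836240$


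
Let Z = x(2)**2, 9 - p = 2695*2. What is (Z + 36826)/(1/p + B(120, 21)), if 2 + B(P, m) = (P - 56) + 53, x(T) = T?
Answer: 99091115/309407 ≈ 320.26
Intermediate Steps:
p = -5381 (p = 9 - 2695*2 = 9 - 1*5390 = 9 - 5390 = -5381)
B(P, m) = -5 + P (B(P, m) = -2 + ((P - 56) + 53) = -2 + ((-56 + P) + 53) = -2 + (-3 + P) = -5 + P)
Z = 4 (Z = 2**2 = 4)
(Z + 36826)/(1/p + B(120, 21)) = (4 + 36826)/(1/(-5381) + (-5 + 120)) = 36830/(-1/5381 + 115) = 36830/(618814/5381) = 36830*(5381/618814) = 99091115/309407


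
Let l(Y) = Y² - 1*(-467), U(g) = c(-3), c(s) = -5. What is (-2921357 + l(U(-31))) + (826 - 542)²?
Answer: -2840209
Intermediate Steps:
U(g) = -5
l(Y) = 467 + Y² (l(Y) = Y² + 467 = 467 + Y²)
(-2921357 + l(U(-31))) + (826 - 542)² = (-2921357 + (467 + (-5)²)) + (826 - 542)² = (-2921357 + (467 + 25)) + 284² = (-2921357 + 492) + 80656 = -2920865 + 80656 = -2840209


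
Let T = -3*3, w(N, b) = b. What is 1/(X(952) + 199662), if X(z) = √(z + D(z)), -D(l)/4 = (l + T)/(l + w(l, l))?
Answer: 95039112/18975698727935 - 2*√53812871/18975698727935 ≈ 5.0077e-6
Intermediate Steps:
T = -9
D(l) = -2*(-9 + l)/l (D(l) = -4*(l - 9)/(l + l) = -4*(-9 + l)/(2*l) = -4*(-9 + l)*1/(2*l) = -2*(-9 + l)/l)
X(z) = √(-2 + z + 18/z) (X(z) = √(z + (-2 + 18/z)) = √(-2 + z + 18/z))
1/(X(952) + 199662) = 1/(√(-2 + 952 + 18/952) + 199662) = 1/(√(-2 + 952 + 18*(1/952)) + 199662) = 1/(√(-2 + 952 + 9/476) + 199662) = 1/(√(452209/476) + 199662) = 1/(√53812871/238 + 199662) = 1/(199662 + √53812871/238)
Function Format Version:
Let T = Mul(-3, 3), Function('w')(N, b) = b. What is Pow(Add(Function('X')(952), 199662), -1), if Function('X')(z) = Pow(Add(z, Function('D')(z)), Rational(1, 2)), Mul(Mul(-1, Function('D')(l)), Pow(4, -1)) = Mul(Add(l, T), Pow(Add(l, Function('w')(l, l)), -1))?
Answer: Add(Rational(95039112, 18975698727935), Mul(Rational(-2, 18975698727935), Pow(53812871, Rational(1, 2)))) ≈ 5.0077e-6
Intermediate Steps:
T = -9
Function('D')(l) = Mul(-2, Pow(l, -1), Add(-9, l)) (Function('D')(l) = Mul(-4, Mul(Add(l, -9), Pow(Add(l, l), -1))) = Mul(-4, Mul(Add(-9, l), Pow(Mul(2, l), -1))) = Mul(-4, Mul(Add(-9, l), Mul(Rational(1, 2), Pow(l, -1)))) = Mul(-4, Mul(Rational(1, 2), Pow(l, -1), Add(-9, l))) = Mul(-2, Pow(l, -1), Add(-9, l)))
Function('X')(z) = Pow(Add(-2, z, Mul(18, Pow(z, -1))), Rational(1, 2)) (Function('X')(z) = Pow(Add(z, Add(-2, Mul(18, Pow(z, -1)))), Rational(1, 2)) = Pow(Add(-2, z, Mul(18, Pow(z, -1))), Rational(1, 2)))
Pow(Add(Function('X')(952), 199662), -1) = Pow(Add(Pow(Add(-2, 952, Mul(18, Pow(952, -1))), Rational(1, 2)), 199662), -1) = Pow(Add(Pow(Add(-2, 952, Mul(18, Rational(1, 952))), Rational(1, 2)), 199662), -1) = Pow(Add(Pow(Add(-2, 952, Rational(9, 476)), Rational(1, 2)), 199662), -1) = Pow(Add(Pow(Rational(452209, 476), Rational(1, 2)), 199662), -1) = Pow(Add(Mul(Rational(1, 238), Pow(53812871, Rational(1, 2))), 199662), -1) = Pow(Add(199662, Mul(Rational(1, 238), Pow(53812871, Rational(1, 2)))), -1)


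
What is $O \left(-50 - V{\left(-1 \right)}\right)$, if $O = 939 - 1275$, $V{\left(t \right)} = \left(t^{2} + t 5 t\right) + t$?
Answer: $18480$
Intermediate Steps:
$V{\left(t \right)} = t + 6 t^{2}$ ($V{\left(t \right)} = \left(t^{2} + 5 t t\right) + t = \left(t^{2} + 5 t^{2}\right) + t = 6 t^{2} + t = t + 6 t^{2}$)
$O = -336$
$O \left(-50 - V{\left(-1 \right)}\right) = - 336 \left(-50 - - (1 + 6 \left(-1\right))\right) = - 336 \left(-50 - - (1 - 6)\right) = - 336 \left(-50 - \left(-1\right) \left(-5\right)\right) = - 336 \left(-50 - 5\right) = \left(-336\right) \left(-55\right) = 18480$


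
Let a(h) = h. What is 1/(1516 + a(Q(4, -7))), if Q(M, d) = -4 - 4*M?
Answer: 1/1496 ≈ 0.00066845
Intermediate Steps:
1/(1516 + a(Q(4, -7))) = 1/(1516 + (-4 - 4*4)) = 1/(1516 + (-4 - 16)) = 1/(1516 - 20) = 1/1496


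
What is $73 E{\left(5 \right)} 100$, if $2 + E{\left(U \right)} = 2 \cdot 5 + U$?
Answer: $94900$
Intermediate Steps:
$E{\left(U \right)} = 8 + U$ ($E{\left(U \right)} = -2 + \left(2 \cdot 5 + U\right) = -2 + \left(10 + U\right) = 8 + U$)
$73 E{\left(5 \right)} 100 = 73 \left(8 + 5\right) 100 = 73 \cdot 13 \cdot 100 = 949 \cdot 100 = 94900$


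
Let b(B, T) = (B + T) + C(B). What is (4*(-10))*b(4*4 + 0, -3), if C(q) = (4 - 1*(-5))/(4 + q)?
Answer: -538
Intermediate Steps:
C(q) = 9/(4 + q) (C(q) = (4 + 5)/(4 + q) = 9/(4 + q))
b(B, T) = B + T + 9/(4 + B) (b(B, T) = (B + T) + 9/(4 + B) = B + T + 9/(4 + B))
(4*(-10))*b(4*4 + 0, -3) = (4*(-10))*((9 + (4 + (4*4 + 0))*((4*4 + 0) - 3))/(4 + (4*4 + 0))) = -40*(9 + (4 + (16 + 0))*((16 + 0) - 3))/(4 + (16 + 0)) = -40*(9 + (4 + 16)*(16 - 3))/(4 + 16) = -40*(9 + 20*13)/20 = -2*(9 + 260) = -2*269 = -40*269/20 = -538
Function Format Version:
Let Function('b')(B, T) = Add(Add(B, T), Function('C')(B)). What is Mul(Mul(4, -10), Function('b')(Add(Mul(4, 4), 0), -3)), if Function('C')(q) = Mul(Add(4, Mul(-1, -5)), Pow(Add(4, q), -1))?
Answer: -538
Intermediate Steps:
Function('C')(q) = Mul(9, Pow(Add(4, q), -1)) (Function('C')(q) = Mul(Add(4, 5), Pow(Add(4, q), -1)) = Mul(9, Pow(Add(4, q), -1)))
Function('b')(B, T) = Add(B, T, Mul(9, Pow(Add(4, B), -1))) (Function('b')(B, T) = Add(Add(B, T), Mul(9, Pow(Add(4, B), -1))) = Add(B, T, Mul(9, Pow(Add(4, B), -1))))
Mul(Mul(4, -10), Function('b')(Add(Mul(4, 4), 0), -3)) = Mul(Mul(4, -10), Mul(Pow(Add(4, Add(Mul(4, 4), 0)), -1), Add(9, Mul(Add(4, Add(Mul(4, 4), 0)), Add(Add(Mul(4, 4), 0), -3))))) = Mul(-40, Mul(Pow(Add(4, Add(16, 0)), -1), Add(9, Mul(Add(4, Add(16, 0)), Add(Add(16, 0), -3))))) = Mul(-40, Mul(Pow(Add(4, 16), -1), Add(9, Mul(Add(4, 16), Add(16, -3))))) = Mul(-40, Mul(Pow(20, -1), Add(9, Mul(20, 13)))) = Mul(-40, Mul(Rational(1, 20), Add(9, 260))) = Mul(-40, Mul(Rational(1, 20), 269)) = Mul(-40, Rational(269, 20)) = -538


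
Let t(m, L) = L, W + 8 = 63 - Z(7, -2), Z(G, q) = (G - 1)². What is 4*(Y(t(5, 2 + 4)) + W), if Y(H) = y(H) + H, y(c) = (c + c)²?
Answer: 676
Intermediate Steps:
Z(G, q) = (-1 + G)²
W = 19 (W = -8 + (63 - (-1 + 7)²) = -8 + (63 - 1*6²) = -8 + (63 - 1*36) = -8 + (63 - 36) = -8 + 27 = 19)
y(c) = 4*c² (y(c) = (2*c)² = 4*c²)
Y(H) = H + 4*H² (Y(H) = 4*H² + H = H + 4*H²)
4*(Y(t(5, 2 + 4)) + W) = 4*((2 + 4)*(1 + 4*(2 + 4)) + 19) = 4*(6*(1 + 4*6) + 19) = 4*(6*(1 + 24) + 19) = 4*(6*25 + 19) = 4*(150 + 19) = 4*169 = 676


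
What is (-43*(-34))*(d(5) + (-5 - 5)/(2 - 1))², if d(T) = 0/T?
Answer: 146200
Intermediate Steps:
d(T) = 0
(-43*(-34))*(d(5) + (-5 - 5)/(2 - 1))² = (-43*(-34))*(0 + (-5 - 5)/(2 - 1))² = 1462*(0 - 10/1)² = 1462*(0 - 10*1)² = 1462*(0 - 10)² = 1462*(-10)² = 1462*100 = 146200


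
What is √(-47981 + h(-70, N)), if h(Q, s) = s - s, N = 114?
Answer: I*√47981 ≈ 219.05*I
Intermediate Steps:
h(Q, s) = 0
√(-47981 + h(-70, N)) = √(-47981 + 0) = √(-47981) = I*√47981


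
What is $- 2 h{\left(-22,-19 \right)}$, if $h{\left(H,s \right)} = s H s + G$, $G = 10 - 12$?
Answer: $15888$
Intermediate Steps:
$G = -2$ ($G = 10 - 12 = -2$)
$h{\left(H,s \right)} = -2 + H s^{2}$ ($h{\left(H,s \right)} = s H s - 2 = H s s - 2 = H s^{2} - 2 = -2 + H s^{2}$)
$- 2 h{\left(-22,-19 \right)} = - 2 \left(-2 - 22 \left(-19\right)^{2}\right) = - 2 \left(-2 - 7942\right) = \left(-2\right) \left(-7944\right) = 15888$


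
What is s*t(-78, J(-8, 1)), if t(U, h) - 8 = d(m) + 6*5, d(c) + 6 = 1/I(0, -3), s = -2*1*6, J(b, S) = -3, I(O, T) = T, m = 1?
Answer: -380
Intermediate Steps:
s = -12 (s = -2*6 = -12)
d(c) = -19/3 (d(c) = -6 + 1/(-3) = -6 - ⅓ = -19/3)
t(U, h) = 95/3 (t(U, h) = 8 + (-19/3 + 6*5) = 8 + (-19/3 + 30) = 8 + 71/3 = 95/3)
s*t(-78, J(-8, 1)) = -12*95/3 = -380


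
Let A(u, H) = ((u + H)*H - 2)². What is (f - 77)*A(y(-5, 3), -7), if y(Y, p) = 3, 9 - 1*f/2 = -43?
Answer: 18252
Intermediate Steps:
f = 104 (f = 18 - 2*(-43) = 18 + 86 = 104)
A(u, H) = (-2 + H*(H + u))² (A(u, H) = ((H + u)*H - 2)² = (H*(H + u) - 2)² = (-2 + H*(H + u))²)
(f - 77)*A(y(-5, 3), -7) = (104 - 77)*(-2 + (-7)² - 7*3)² = 27*(-2 + 49 - 21)² = 27*26² = 27*676 = 18252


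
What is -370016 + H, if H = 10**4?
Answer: -360016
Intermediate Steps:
H = 10000
-370016 + H = -370016 + 10000 = -360016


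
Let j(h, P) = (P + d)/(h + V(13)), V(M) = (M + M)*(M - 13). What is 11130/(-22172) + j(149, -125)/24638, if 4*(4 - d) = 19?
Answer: -40861708189/81394786664 ≈ -0.50202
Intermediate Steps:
d = -3/4 (d = 4 - 1/4*19 = 4 - 19/4 = -3/4 ≈ -0.75000)
V(M) = 2*M*(-13 + M) (V(M) = (2*M)*(-13 + M) = 2*M*(-13 + M))
j(h, P) = (-3/4 + P)/h (j(h, P) = (P - 3/4)/(h + 2*13*(-13 + 13)) = (-3/4 + P)/(h + 2*13*0) = (-3/4 + P)/(h + 0) = (-3/4 + P)/h)
11130/(-22172) + j(149, -125)/24638 = 11130/(-22172) + ((-3/4 - 125)/149)/24638 = 11130*(-1/22172) + ((1/149)*(-503/4))*(1/24638) = -5565/11086 - 503/596*1/24638 = -5565/11086 - 503/14684248 = -40861708189/81394786664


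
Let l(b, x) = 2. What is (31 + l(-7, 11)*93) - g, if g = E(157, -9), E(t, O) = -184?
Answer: 401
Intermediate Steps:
g = -184
(31 + l(-7, 11)*93) - g = (31 + 2*93) - 1*(-184) = (31 + 186) + 184 = 217 + 184 = 401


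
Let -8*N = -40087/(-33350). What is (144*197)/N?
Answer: -7568582400/40087 ≈ -1.8880e+5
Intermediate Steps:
N = -40087/266800 (N = -(-40087)/(8*(-33350)) = -(-40087)*(-1)/(8*33350) = -⅛*40087/33350 = -40087/266800 ≈ -0.15025)
(144*197)/N = (144*197)/(-40087/266800) = 28368*(-266800/40087) = -7568582400/40087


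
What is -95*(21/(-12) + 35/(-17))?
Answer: 24605/68 ≈ 361.84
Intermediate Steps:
-95*(21/(-12) + 35/(-17)) = -95*(21*(-1/12) + 35*(-1/17)) = -95*(-7/4 - 35/17) = -95*(-259/68) = 24605/68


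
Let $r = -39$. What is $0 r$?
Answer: $0$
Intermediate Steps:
$0 r = 0 \left(-39\right) = 0$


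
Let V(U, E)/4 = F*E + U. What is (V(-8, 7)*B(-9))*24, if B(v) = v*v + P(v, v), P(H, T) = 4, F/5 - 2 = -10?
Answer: -2350080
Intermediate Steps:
F = -40 (F = 10 + 5*(-10) = 10 - 50 = -40)
V(U, E) = -160*E + 4*U (V(U, E) = 4*(-40*E + U) = 4*(U - 40*E) = -160*E + 4*U)
B(v) = 4 + v² (B(v) = v*v + 4 = v² + 4 = 4 + v²)
(V(-8, 7)*B(-9))*24 = ((-160*7 + 4*(-8))*(4 + (-9)²))*24 = ((-1120 - 32)*(4 + 81))*24 = -1152*85*24 = -97920*24 = -2350080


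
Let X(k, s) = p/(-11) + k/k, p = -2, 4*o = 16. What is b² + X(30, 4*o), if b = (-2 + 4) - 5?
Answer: 112/11 ≈ 10.182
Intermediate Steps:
o = 4 (o = (¼)*16 = 4)
b = -3 (b = 2 - 5 = -3)
X(k, s) = 13/11 (X(k, s) = -2/(-11) + k/k = -2*(-1/11) + 1 = 2/11 + 1 = 13/11)
b² + X(30, 4*o) = (-3)² + 13/11 = 9 + 13/11 = 112/11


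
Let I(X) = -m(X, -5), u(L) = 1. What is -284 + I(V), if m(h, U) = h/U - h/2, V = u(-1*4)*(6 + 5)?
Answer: -2763/10 ≈ -276.30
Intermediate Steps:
V = 11 (V = 1*(6 + 5) = 1*11 = 11)
m(h, U) = -h/2 + h/U (m(h, U) = h/U - h*(½) = h/U - h/2 = -h/2 + h/U)
I(X) = 7*X/10 (I(X) = -(-X/2 + X/(-5)) = -(-X/2 + X*(-⅕)) = -(-X/2 - X/5) = -(-7)*X/10 = 7*X/10)
-284 + I(V) = -284 + (7/10)*11 = -284 + 77/10 = -2763/10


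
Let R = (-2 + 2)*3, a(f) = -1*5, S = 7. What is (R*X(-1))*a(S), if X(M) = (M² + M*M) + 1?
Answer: 0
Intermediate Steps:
a(f) = -5
R = 0 (R = 0*3 = 0)
X(M) = 1 + 2*M² (X(M) = (M² + M²) + 1 = 2*M² + 1 = 1 + 2*M²)
(R*X(-1))*a(S) = (0*(1 + 2*(-1)²))*(-5) = (0*(1 + 2*1))*(-5) = (0*(1 + 2))*(-5) = (0*3)*(-5) = 0*(-5) = 0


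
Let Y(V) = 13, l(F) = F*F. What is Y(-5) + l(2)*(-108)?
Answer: -419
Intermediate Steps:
l(F) = F²
Y(-5) + l(2)*(-108) = 13 + 2²*(-108) = 13 + 4*(-108) = 13 - 432 = -419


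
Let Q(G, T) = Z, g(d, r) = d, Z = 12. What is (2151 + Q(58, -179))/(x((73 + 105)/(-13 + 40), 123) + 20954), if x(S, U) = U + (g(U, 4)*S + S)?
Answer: 58401/591151 ≈ 0.098792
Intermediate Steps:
Q(G, T) = 12
x(S, U) = S + U + S*U (x(S, U) = U + (U*S + S) = U + (S*U + S) = U + (S + S*U) = S + U + S*U)
(2151 + Q(58, -179))/(x((73 + 105)/(-13 + 40), 123) + 20954) = (2151 + 12)/(((73 + 105)/(-13 + 40) + 123 + ((73 + 105)/(-13 + 40))*123) + 20954) = 2163/((178/27 + 123 + (178/27)*123) + 20954) = 2163/((178/27 + 123 + 7298/9) + 20954) = 2163/(25393/27 + 20954) = 2163/(591151/27) = 2163*(27/591151) = 58401/591151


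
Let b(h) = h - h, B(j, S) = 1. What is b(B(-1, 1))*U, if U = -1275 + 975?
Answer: 0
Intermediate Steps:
U = -300
b(h) = 0
b(B(-1, 1))*U = 0*(-300) = 0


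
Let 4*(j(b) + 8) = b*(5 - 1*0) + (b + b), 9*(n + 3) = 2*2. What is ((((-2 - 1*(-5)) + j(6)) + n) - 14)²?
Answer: 39601/324 ≈ 122.23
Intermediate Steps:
n = -23/9 (n = -3 + (2*2)/9 = -3 + (⅑)*4 = -3 + 4/9 = -23/9 ≈ -2.5556)
j(b) = -8 + 7*b/4 (j(b) = -8 + (b*(5 - 1*0) + (b + b))/4 = -8 + (b*(5 + 0) + 2*b)/4 = -8 + (b*5 + 2*b)/4 = -8 + (5*b + 2*b)/4 = -8 + (7*b)/4 = -8 + 7*b/4)
((((-2 - 1*(-5)) + j(6)) + n) - 14)² = ((((-2 - 1*(-5)) + (-8 + (7/4)*6)) - 23/9) - 14)² = ((((-2 + 5) + (-8 + 21/2)) - 23/9) - 14)² = (((3 + 5/2) - 23/9) - 14)² = ((11/2 - 23/9) - 14)² = (53/18 - 14)² = (-199/18)² = 39601/324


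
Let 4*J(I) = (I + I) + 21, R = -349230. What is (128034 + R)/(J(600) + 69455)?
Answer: -884784/279041 ≈ -3.1708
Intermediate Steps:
J(I) = 21/4 + I/2 (J(I) = ((I + I) + 21)/4 = (2*I + 21)/4 = (21 + 2*I)/4 = 21/4 + I/2)
(128034 + R)/(J(600) + 69455) = (128034 - 349230)/((21/4 + (½)*600) + 69455) = -221196/((21/4 + 300) + 69455) = -221196/(1221/4 + 69455) = -221196/279041/4 = -221196*4/279041 = -884784/279041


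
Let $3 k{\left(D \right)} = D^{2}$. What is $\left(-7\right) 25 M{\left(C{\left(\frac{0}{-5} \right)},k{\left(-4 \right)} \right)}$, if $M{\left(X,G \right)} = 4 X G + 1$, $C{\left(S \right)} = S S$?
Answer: $-175$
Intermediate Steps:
$C{\left(S \right)} = S^{2}$
$k{\left(D \right)} = \frac{D^{2}}{3}$
$M{\left(X,G \right)} = 1 + 4 G X$ ($M{\left(X,G \right)} = 4 G X + 1 = 1 + 4 G X$)
$\left(-7\right) 25 M{\left(C{\left(\frac{0}{-5} \right)},k{\left(-4 \right)} \right)} = \left(-7\right) 25 \left(1 + 4 \frac{\left(-4\right)^{2}}{3} \left(\frac{0}{-5}\right)^{2}\right) = - 175 \left(1 + 4 \cdot \frac{1}{3} \cdot 16 \left(0 \left(- \frac{1}{5}\right)\right)^{2}\right) = - 175 \left(1 + 4 \cdot \frac{16}{3} \cdot 0^{2}\right) = - 175 \left(1 + 4 \cdot \frac{16}{3} \cdot 0\right) = - 175 \left(1 + 0\right) = \left(-175\right) 1 = -175$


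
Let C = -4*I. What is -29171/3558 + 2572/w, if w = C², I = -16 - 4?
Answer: -22192903/2846400 ≈ -7.7968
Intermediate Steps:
I = -20
C = 80 (C = -4*(-20) = 80)
w = 6400 (w = 80² = 6400)
-29171/3558 + 2572/w = -29171/3558 + 2572/6400 = -29171*1/3558 + 2572*(1/6400) = -29171/3558 + 643/1600 = -22192903/2846400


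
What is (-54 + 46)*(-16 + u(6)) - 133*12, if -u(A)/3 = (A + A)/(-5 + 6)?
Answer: -1180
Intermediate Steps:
u(A) = -6*A (u(A) = -3*(A + A)/(-5 + 6) = -3*2*A/1 = -3*2*A = -6*A)
(-54 + 46)*(-16 + u(6)) - 133*12 = (-54 + 46)*(-16 - 6*6) - 133*12 = -8*(-16 - 36) - 1596 = -8*(-52) - 1596 = 416 - 1596 = -1180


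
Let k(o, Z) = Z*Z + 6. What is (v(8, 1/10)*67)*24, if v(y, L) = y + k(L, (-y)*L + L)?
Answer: 582498/25 ≈ 23300.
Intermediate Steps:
k(o, Z) = 6 + Z² (k(o, Z) = Z² + 6 = 6 + Z²)
v(y, L) = 6 + y + (L - L*y)² (v(y, L) = y + (6 + ((-y)*L + L)²) = y + (6 + (-L*y + L)²) = y + (6 + (L - L*y)²) = 6 + y + (L - L*y)²)
(v(8, 1/10)*67)*24 = ((6 + 8 + (1/10)²*(-1 + 8)²)*67)*24 = ((6 + 8 + (⅒)²*7²)*67)*24 = ((6 + 8 + (1/100)*49)*67)*24 = ((6 + 8 + 49/100)*67)*24 = ((1449/100)*67)*24 = (97083/100)*24 = 582498/25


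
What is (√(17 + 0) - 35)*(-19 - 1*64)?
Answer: 2905 - 83*√17 ≈ 2562.8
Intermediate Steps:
(√(17 + 0) - 35)*(-19 - 1*64) = (√17 - 35)*(-19 - 64) = (-35 + √17)*(-83) = 2905 - 83*√17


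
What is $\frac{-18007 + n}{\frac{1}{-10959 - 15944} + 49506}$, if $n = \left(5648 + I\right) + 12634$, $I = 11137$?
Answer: $\frac{307017036}{1331859917} \approx 0.23052$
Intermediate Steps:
$n = 29419$ ($n = \left(5648 + 11137\right) + 12634 = 16785 + 12634 = 29419$)
$\frac{-18007 + n}{\frac{1}{-10959 - 15944} + 49506} = \frac{-18007 + 29419}{\frac{1}{-10959 - 15944} + 49506} = \frac{11412}{\frac{1}{-26903} + 49506} = \frac{11412}{- \frac{1}{26903} + 49506} = \frac{11412}{\frac{1331859917}{26903}} = 11412 \cdot \frac{26903}{1331859917} = \frac{307017036}{1331859917}$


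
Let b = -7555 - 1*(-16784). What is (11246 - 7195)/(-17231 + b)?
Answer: -4051/8002 ≈ -0.50625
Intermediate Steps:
b = 9229 (b = -7555 + 16784 = 9229)
(11246 - 7195)/(-17231 + b) = (11246 - 7195)/(-17231 + 9229) = 4051/(-8002) = 4051*(-1/8002) = -4051/8002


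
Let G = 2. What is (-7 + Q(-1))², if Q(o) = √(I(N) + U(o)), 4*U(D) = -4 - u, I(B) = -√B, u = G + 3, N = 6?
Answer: (14 - I*√(9 + 4*√6))²/4 ≈ 44.301 - 30.35*I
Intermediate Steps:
u = 5 (u = 2 + 3 = 5)
U(D) = -9/4 (U(D) = (-4 - 1*5)/4 = (-4 - 5)/4 = (¼)*(-9) = -9/4)
Q(o) = √(-9/4 - √6) (Q(o) = √(-√6 - 9/4) = √(-9/4 - √6))
(-7 + Q(-1))² = (-7 + √(-9 - 4*√6)/2)²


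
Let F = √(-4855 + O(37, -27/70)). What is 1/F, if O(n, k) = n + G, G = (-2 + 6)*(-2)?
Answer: -I*√4826/4826 ≈ -0.014395*I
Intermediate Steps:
G = -8 (G = 4*(-2) = -8)
O(n, k) = -8 + n (O(n, k) = n - 8 = -8 + n)
F = I*√4826 (F = √(-4855 + (-8 + 37)) = √(-4855 + 29) = √(-4826) = I*√4826 ≈ 69.469*I)
1/F = 1/(I*√4826) = -I*√4826/4826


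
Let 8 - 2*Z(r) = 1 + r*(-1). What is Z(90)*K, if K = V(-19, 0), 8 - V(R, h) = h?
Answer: 388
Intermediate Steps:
V(R, h) = 8 - h
Z(r) = 7/2 + r/2 (Z(r) = 4 - (1 + r*(-1))/2 = 4 - (1 - r)/2 = 4 + (-1/2 + r/2) = 7/2 + r/2)
K = 8 (K = 8 - 1*0 = 8 + 0 = 8)
Z(90)*K = (7/2 + (1/2)*90)*8 = (7/2 + 45)*8 = (97/2)*8 = 388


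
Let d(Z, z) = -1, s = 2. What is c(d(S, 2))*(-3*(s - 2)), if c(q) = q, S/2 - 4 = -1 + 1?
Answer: 0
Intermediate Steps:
S = 8 (S = 8 + 2*(-1 + 1) = 8 + 2*0 = 8 + 0 = 8)
c(d(S, 2))*(-3*(s - 2)) = -(-3)*(2 - 2) = -(-3)*0 = -1*0 = 0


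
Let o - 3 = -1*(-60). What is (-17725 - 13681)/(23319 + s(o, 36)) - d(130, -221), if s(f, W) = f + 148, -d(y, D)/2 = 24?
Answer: 549017/11765 ≈ 46.665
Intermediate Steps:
o = 63 (o = 3 - 1*(-60) = 3 + 60 = 63)
d(y, D) = -48 (d(y, D) = -2*24 = -48)
s(f, W) = 148 + f
(-17725 - 13681)/(23319 + s(o, 36)) - d(130, -221) = (-17725 - 13681)/(23319 + (148 + 63)) - 1*(-48) = -31406/(23319 + 211) + 48 = -31406/23530 + 48 = -31406*1/23530 + 48 = -15703/11765 + 48 = 549017/11765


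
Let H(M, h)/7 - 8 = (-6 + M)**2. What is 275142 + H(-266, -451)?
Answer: 793086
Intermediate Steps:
H(M, h) = 56 + 7*(-6 + M)**2
275142 + H(-266, -451) = 275142 + (56 + 7*(-6 - 266)**2) = 275142 + (56 + 7*(-272)**2) = 275142 + (56 + 7*73984) = 275142 + (56 + 517888) = 275142 + 517944 = 793086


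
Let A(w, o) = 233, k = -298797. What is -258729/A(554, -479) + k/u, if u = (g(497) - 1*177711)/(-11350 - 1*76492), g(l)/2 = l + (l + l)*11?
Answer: -6155597702163/36079817 ≈ -1.7061e+5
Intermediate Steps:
g(l) = 46*l (g(l) = 2*(l + (l + l)*11) = 2*(l + (2*l)*11) = 2*(l + 22*l) = 2*(23*l) = 46*l)
u = 154849/87842 (u = (46*497 - 1*177711)/(-11350 - 1*76492) = (22862 - 177711)/(-11350 - 76492) = -154849/(-87842) = -154849*(-1/87842) = 154849/87842 ≈ 1.7628)
-258729/A(554, -479) + k/u = -258729/233 - 298797/154849/87842 = -258729*1/233 - 298797*87842/154849 = -258729/233 - 26246926074/154849 = -6155597702163/36079817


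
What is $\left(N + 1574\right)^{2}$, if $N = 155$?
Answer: $2989441$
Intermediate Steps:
$\left(N + 1574\right)^{2} = \left(155 + 1574\right)^{2} = 1729^{2} = 2989441$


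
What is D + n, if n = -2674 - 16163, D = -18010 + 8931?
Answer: -27916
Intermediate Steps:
D = -9079
n = -18837
D + n = -9079 - 18837 = -27916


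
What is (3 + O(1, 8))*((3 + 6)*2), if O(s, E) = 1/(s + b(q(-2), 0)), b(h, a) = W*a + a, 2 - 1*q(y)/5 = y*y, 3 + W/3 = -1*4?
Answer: 72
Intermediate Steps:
W = -21 (W = -9 + 3*(-1*4) = -9 + 3*(-4) = -9 - 12 = -21)
q(y) = 10 - 5*y² (q(y) = 10 - 5*y*y = 10 - 5*y²)
b(h, a) = -20*a (b(h, a) = -21*a + a = -20*a)
O(s, E) = 1/s (O(s, E) = 1/(s - 20*0) = 1/(s + 0) = 1/s)
(3 + O(1, 8))*((3 + 6)*2) = (3 + 1/1)*((3 + 6)*2) = (3 + 1)*(9*2) = 4*18 = 72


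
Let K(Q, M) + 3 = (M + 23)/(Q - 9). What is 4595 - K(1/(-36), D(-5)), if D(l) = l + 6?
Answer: 1495214/325 ≈ 4600.7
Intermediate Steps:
D(l) = 6 + l
K(Q, M) = -3 + (23 + M)/(-9 + Q) (K(Q, M) = -3 + (M + 23)/(Q - 9) = -3 + (23 + M)/(-9 + Q))
4595 - K(1/(-36), D(-5)) = 4595 - (50 + (6 - 5) - 3/(-36))/(-9 + 1/(-36)) = 4595 - (50 + 1 - 3*(-1/36))/(-9 - 1/36) = 4595 - (50 + 1 + 1/12)/(-325/36) = 4595 - (-36)*613/(325*12) = 4595 - 1*(-1839/325) = 4595 + 1839/325 = 1495214/325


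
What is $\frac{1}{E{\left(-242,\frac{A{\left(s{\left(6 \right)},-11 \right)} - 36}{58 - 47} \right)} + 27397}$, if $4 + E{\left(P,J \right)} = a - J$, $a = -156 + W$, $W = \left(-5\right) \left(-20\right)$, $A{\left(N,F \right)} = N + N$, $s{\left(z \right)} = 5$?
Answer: $\frac{11}{300733} \approx 3.6577 \cdot 10^{-5}$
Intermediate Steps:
$A{\left(N,F \right)} = 2 N$
$W = 100$
$a = -56$ ($a = -156 + 100 = -56$)
$E{\left(P,J \right)} = -60 - J$ ($E{\left(P,J \right)} = -4 - \left(56 + J\right) = -60 - J$)
$\frac{1}{E{\left(-242,\frac{A{\left(s{\left(6 \right)},-11 \right)} - 36}{58 - 47} \right)} + 27397} = \frac{1}{\left(-60 - \frac{2 \cdot 5 - 36}{58 - 47}\right) + 27397} = \frac{1}{\left(-60 - \frac{10 - 36}{11}\right) + 27397} = \frac{1}{\left(-60 - \left(-26\right) \frac{1}{11}\right) + 27397} = \frac{1}{\left(-60 - - \frac{26}{11}\right) + 27397} = \frac{1}{\left(-60 + \frac{26}{11}\right) + 27397} = \frac{1}{- \frac{634}{11} + 27397} = \frac{1}{\frac{300733}{11}} = \frac{11}{300733}$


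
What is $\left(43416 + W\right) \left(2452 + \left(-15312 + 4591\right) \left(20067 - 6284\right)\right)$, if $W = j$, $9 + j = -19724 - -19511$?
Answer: $-6382565340654$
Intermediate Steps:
$j = -222$ ($j = -9 - 213 = -222$)
$W = -222$
$\left(43416 + W\right) \left(2452 + \left(-15312 + 4591\right) \left(20067 - 6284\right)\right) = \left(43416 - 222\right) \left(2452 + \left(-15312 + 4591\right) \left(20067 - 6284\right)\right) = 43194 \left(2452 - 147767543\right) = 43194 \left(-147765091\right) = -6382565340654$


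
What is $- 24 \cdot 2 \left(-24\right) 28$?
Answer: $32256$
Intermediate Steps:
$- 24 \cdot 2 \left(-24\right) 28 = \left(-24\right) \left(-48\right) 28 = 1152 \cdot 28 = 32256$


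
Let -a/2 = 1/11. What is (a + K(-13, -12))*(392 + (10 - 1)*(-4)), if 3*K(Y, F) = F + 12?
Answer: -712/11 ≈ -64.727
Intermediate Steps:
K(Y, F) = 4 + F/3 (K(Y, F) = (F + 12)/3 = (12 + F)/3 = 4 + F/3)
a = -2/11 ≈ -0.18182
(a + K(-13, -12))*(392 + (10 - 1)*(-4)) = (-2/11 + (4 + (1/3)*(-12)))*(392 + (10 - 1)*(-4)) = (-2/11 + (4 - 4))*(392 + 9*(-4)) = (-2/11 + 0)*(392 - 36) = -2/11*356 = -712/11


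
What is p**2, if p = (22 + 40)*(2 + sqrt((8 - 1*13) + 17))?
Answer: 61504 + 30752*sqrt(3) ≈ 1.1477e+5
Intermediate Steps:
p = 124 + 124*sqrt(3) (p = 62*(2 + sqrt((8 - 13) + 17)) = 62*(2 + sqrt(-5 + 17)) = 62*(2 + sqrt(12)) = 62*(2 + 2*sqrt(3)) = 124 + 124*sqrt(3) ≈ 338.77)
p**2 = (124 + 124*sqrt(3))**2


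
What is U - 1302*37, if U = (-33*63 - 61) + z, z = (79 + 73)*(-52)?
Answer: -58218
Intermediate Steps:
z = -7904 (z = 152*(-52) = -7904)
U = -10044 (U = (-33*63 - 61) - 7904 = (-2079 - 61) - 7904 = -2140 - 7904 = -10044)
U - 1302*37 = -10044 - 1302*37 = -10044 - 48174 = -58218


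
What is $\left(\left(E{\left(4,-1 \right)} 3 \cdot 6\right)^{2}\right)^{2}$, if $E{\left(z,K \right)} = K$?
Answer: $104976$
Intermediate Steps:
$\left(\left(E{\left(4,-1 \right)} 3 \cdot 6\right)^{2}\right)^{2} = \left(\left(\left(-1\right) 3 \cdot 6\right)^{2}\right)^{2} = \left(\left(\left(-3\right) 6\right)^{2}\right)^{2} = \left(\left(-18\right)^{2}\right)^{2} = 324^{2} = 104976$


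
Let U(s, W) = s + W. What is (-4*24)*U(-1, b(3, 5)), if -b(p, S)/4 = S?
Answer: 2016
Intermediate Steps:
b(p, S) = -4*S
U(s, W) = W + s
(-4*24)*U(-1, b(3, 5)) = (-4*24)*(-4*5 - 1) = -96*(-20 - 1) = -96*(-21) = 2016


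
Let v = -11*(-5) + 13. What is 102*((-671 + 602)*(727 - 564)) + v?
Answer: -1147126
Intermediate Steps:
v = 68 (v = 55 + 13 = 68)
102*((-671 + 602)*(727 - 564)) + v = 102*((-671 + 602)*(727 - 564)) + 68 = 102*(-69*163) + 68 = 102*(-11247) + 68 = -1147194 + 68 = -1147126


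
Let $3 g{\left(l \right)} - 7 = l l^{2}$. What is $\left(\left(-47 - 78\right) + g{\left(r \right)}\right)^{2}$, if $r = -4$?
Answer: $20736$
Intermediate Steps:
$g{\left(l \right)} = \frac{7}{3} + \frac{l^{3}}{3}$ ($g{\left(l \right)} = \frac{7}{3} + \frac{l l^{2}}{3} = \frac{7}{3} + \frac{l^{3}}{3}$)
$\left(\left(-47 - 78\right) + g{\left(r \right)}\right)^{2} = \left(\left(-47 - 78\right) + \left(\frac{7}{3} + \frac{\left(-4\right)^{3}}{3}\right)\right)^{2} = \left(-125 + \left(\frac{7}{3} + \frac{1}{3} \left(-64\right)\right)\right)^{2} = \left(-125 + \left(\frac{7}{3} - \frac{64}{3}\right)\right)^{2} = \left(-125 - 19\right)^{2} = \left(-144\right)^{2} = 20736$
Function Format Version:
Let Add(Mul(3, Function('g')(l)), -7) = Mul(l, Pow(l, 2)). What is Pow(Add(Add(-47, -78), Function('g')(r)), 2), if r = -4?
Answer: 20736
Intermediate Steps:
Function('g')(l) = Add(Rational(7, 3), Mul(Rational(1, 3), Pow(l, 3))) (Function('g')(l) = Add(Rational(7, 3), Mul(Rational(1, 3), Mul(l, Pow(l, 2)))) = Add(Rational(7, 3), Mul(Rational(1, 3), Pow(l, 3))))
Pow(Add(Add(-47, -78), Function('g')(r)), 2) = Pow(Add(Add(-47, -78), Add(Rational(7, 3), Mul(Rational(1, 3), Pow(-4, 3)))), 2) = Pow(Add(-125, Add(Rational(7, 3), Mul(Rational(1, 3), -64))), 2) = Pow(Add(-125, Add(Rational(7, 3), Rational(-64, 3))), 2) = Pow(Add(-125, -19), 2) = Pow(-144, 2) = 20736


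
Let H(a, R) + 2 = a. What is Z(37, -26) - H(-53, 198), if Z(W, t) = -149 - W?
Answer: -131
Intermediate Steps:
H(a, R) = -2 + a
Z(37, -26) - H(-53, 198) = (-149 - 1*37) - (-2 - 53) = (-149 - 37) - 1*(-55) = -186 + 55 = -131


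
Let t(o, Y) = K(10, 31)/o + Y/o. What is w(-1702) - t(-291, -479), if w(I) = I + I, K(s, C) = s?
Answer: -991033/291 ≈ -3405.6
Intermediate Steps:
w(I) = 2*I
t(o, Y) = 10/o + Y/o
w(-1702) - t(-291, -479) = 2*(-1702) - (10 - 479)/(-291) = -3404 - (-1)*(-469)/291 = -3404 - 1*469/291 = -3404 - 469/291 = -991033/291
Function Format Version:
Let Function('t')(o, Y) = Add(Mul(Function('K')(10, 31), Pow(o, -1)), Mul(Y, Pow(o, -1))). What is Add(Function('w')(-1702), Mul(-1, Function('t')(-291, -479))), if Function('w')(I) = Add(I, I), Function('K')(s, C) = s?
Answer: Rational(-991033, 291) ≈ -3405.6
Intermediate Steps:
Function('w')(I) = Mul(2, I)
Function('t')(o, Y) = Add(Mul(10, Pow(o, -1)), Mul(Y, Pow(o, -1)))
Add(Function('w')(-1702), Mul(-1, Function('t')(-291, -479))) = Add(Mul(2, -1702), Mul(-1, Mul(Pow(-291, -1), Add(10, -479)))) = Add(-3404, Mul(-1, Mul(Rational(-1, 291), -469))) = Add(-3404, Mul(-1, Rational(469, 291))) = Add(-3404, Rational(-469, 291)) = Rational(-991033, 291)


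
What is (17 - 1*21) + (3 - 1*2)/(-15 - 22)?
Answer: -149/37 ≈ -4.0270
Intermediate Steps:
(17 - 1*21) + (3 - 1*2)/(-15 - 22) = (17 - 21) + (3 - 2)/(-37) = -4 + 1*(-1/37) = -4 - 1/37 = -149/37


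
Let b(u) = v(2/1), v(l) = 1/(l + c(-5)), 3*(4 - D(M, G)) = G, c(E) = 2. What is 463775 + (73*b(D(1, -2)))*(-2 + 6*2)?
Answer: 927915/2 ≈ 4.6396e+5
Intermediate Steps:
D(M, G) = 4 - G/3
v(l) = 1/(2 + l) (v(l) = 1/(l + 2) = 1/(2 + l))
b(u) = ¼ (b(u) = 1/(2 + 2/1) = 1/(2 + 2*1) = 1/(2 + 2) = 1/4 = ¼)
463775 + (73*b(D(1, -2)))*(-2 + 6*2) = 463775 + (73*(¼))*(-2 + 6*2) = 463775 + 73*(-2 + 12)/4 = 463775 + (73/4)*10 = 463775 + 365/2 = 927915/2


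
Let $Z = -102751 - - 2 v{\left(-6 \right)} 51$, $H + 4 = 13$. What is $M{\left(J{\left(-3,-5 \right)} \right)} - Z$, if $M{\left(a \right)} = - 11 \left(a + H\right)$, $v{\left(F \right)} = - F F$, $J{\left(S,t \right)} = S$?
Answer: $106357$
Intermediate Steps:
$H = 9$ ($H = -4 + 13 = 9$)
$v{\left(F \right)} = - F^{2}$
$M{\left(a \right)} = -99 - 11 a$ ($M{\left(a \right)} = - 11 \left(a + 9\right) = - 11 \left(9 + a\right) = -99 - 11 a$)
$Z = -106423$ ($Z = -102751 - - 2 \left(- \left(-6\right)^{2}\right) 51 = -102751 - - 2 \left(\left(-1\right) 36\right) 51 = -102751 - \left(-2\right) \left(-36\right) 51 = -102751 - 72 \cdot 51 = -102751 - 3672 = -106423$)
$M{\left(J{\left(-3,-5 \right)} \right)} - Z = \left(-99 - -33\right) - -106423 = \left(-99 + 33\right) + 106423 = -66 + 106423 = 106357$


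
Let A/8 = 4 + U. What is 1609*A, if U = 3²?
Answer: 167336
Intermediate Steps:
U = 9
A = 104 (A = 8*(4 + 9) = 8*13 = 104)
1609*A = 1609*104 = 167336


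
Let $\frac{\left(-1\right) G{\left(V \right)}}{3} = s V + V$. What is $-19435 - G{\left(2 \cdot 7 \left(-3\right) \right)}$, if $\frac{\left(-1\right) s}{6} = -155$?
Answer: $-136741$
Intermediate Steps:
$s = 930$ ($s = \left(-6\right) \left(-155\right) = 930$)
$G{\left(V \right)} = - 2793 V$ ($G{\left(V \right)} = - 3 \left(930 V + V\right) = - 3 \cdot 931 V = - 2793 V$)
$-19435 - G{\left(2 \cdot 7 \left(-3\right) \right)} = -19435 - - 2793 \cdot 2 \cdot 7 \left(-3\right) = -19435 - - 2793 \cdot 14 \left(-3\right) = -19435 - \left(-2793\right) \left(-42\right) = -19435 - 117306 = -136741$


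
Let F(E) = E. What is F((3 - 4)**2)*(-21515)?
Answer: -21515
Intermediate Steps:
F((3 - 4)**2)*(-21515) = (3 - 4)**2*(-21515) = (-1)**2*(-21515) = 1*(-21515) = -21515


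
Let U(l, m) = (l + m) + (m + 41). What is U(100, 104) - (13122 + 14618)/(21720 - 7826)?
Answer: 2410633/6947 ≈ 347.00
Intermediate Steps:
U(l, m) = 41 + l + 2*m (U(l, m) = (l + m) + (41 + m) = 41 + l + 2*m)
U(100, 104) - (13122 + 14618)/(21720 - 7826) = (41 + 100 + 2*104) - (13122 + 14618)/(21720 - 7826) = (41 + 100 + 208) - 27740/13894 = 349 - 27740/13894 = 349 - 1*13870/6947 = 349 - 13870/6947 = 2410633/6947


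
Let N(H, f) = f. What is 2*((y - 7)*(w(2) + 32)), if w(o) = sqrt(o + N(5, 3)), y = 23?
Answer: 1024 + 32*sqrt(5) ≈ 1095.6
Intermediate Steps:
w(o) = sqrt(3 + o) (w(o) = sqrt(o + 3) = sqrt(3 + o))
2*((y - 7)*(w(2) + 32)) = 2*((23 - 7)*(sqrt(3 + 2) + 32)) = 2*(16*(sqrt(5) + 32)) = 2*(16*(32 + sqrt(5))) = 2*(512 + 16*sqrt(5)) = 1024 + 32*sqrt(5)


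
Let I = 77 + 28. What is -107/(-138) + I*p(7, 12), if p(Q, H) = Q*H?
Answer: 1217267/138 ≈ 8820.8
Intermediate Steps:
p(Q, H) = H*Q
I = 105
-107/(-138) + I*p(7, 12) = -107/(-138) + 105*(12*7) = -107*(-1/138) + 105*84 = 107/138 + 8820 = 1217267/138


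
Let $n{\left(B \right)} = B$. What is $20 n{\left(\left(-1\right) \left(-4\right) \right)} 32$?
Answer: $2560$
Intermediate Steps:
$20 n{\left(\left(-1\right) \left(-4\right) \right)} 32 = 20 \left(\left(-1\right) \left(-4\right)\right) 32 = 20 \cdot 4 \cdot 32 = 80 \cdot 32 = 2560$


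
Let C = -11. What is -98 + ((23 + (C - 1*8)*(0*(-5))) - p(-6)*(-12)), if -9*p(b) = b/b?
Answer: -229/3 ≈ -76.333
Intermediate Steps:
p(b) = -1/9 (p(b) = -b/(9*b) = -1/9*1 = -1/9)
-98 + ((23 + (C - 1*8)*(0*(-5))) - p(-6)*(-12)) = -98 + ((23 + (-11 - 1*8)*(0*(-5))) - (-1)*(-12)/9) = -98 + ((23 + (-11 - 8)*0) - 1*4/3) = -98 + ((23 - 19*0) - 4/3) = -98 + ((23 + 0) - 4/3) = -98 + (23 - 4/3) = -98 + 65/3 = -229/3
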